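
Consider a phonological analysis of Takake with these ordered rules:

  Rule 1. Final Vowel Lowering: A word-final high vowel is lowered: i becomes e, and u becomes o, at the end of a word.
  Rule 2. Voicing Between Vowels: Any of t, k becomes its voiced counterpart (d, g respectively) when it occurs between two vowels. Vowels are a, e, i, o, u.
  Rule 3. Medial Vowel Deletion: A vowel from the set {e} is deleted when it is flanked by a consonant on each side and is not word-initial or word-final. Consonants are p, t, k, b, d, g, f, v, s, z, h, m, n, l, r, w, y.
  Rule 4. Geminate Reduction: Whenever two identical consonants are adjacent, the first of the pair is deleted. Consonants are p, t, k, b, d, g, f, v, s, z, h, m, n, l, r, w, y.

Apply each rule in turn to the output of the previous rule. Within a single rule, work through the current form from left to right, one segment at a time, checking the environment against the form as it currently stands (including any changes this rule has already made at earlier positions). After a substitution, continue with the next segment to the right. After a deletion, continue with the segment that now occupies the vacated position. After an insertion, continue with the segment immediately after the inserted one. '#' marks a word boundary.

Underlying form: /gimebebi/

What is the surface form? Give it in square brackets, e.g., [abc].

[gimbe]

Rule 1 Final Vowel Lowering: [gimebebi] → [gimebebe]
Rule 2 Voicing Between Vowels: no change — [gimebebe]
Rule 3 Medial Vowel Deletion: [gimebebe] → [gimbbe]
Rule 4 Geminate Reduction: [gimbbe] → [gimbe]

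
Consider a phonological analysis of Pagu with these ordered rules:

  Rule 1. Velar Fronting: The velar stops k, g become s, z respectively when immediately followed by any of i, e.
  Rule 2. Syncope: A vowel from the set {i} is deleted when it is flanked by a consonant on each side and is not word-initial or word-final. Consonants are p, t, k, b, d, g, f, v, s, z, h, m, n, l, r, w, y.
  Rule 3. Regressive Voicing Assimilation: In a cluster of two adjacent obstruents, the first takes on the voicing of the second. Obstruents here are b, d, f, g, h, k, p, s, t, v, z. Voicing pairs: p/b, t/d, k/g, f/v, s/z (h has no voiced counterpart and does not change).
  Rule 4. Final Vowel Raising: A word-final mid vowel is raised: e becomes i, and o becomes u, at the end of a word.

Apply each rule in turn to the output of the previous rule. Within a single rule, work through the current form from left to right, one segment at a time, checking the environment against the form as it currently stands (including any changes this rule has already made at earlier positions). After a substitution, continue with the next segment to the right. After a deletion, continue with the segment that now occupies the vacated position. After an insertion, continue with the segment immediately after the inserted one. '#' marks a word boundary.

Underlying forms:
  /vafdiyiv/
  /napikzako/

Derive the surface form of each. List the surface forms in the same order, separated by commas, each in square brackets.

[vavdyv], [napgzaku]

/vafdiyiv/:
  Rule 1 Velar Fronting: no change — [vafdiyiv]
  Rule 2 Syncope: [vafdiyiv] → [vafdyv]
  Rule 3 Regressive Voicing Assimilation: [vafdyv] → [vavdyv]
  Rule 4 Final Vowel Raising: no change — [vavdyv]
/napikzako/:
  Rule 1 Velar Fronting: no change — [napikzako]
  Rule 2 Syncope: [napikzako] → [napkzako]
  Rule 3 Regressive Voicing Assimilation: [napkzako] → [napgzako]
  Rule 4 Final Vowel Raising: [napgzako] → [napgzaku]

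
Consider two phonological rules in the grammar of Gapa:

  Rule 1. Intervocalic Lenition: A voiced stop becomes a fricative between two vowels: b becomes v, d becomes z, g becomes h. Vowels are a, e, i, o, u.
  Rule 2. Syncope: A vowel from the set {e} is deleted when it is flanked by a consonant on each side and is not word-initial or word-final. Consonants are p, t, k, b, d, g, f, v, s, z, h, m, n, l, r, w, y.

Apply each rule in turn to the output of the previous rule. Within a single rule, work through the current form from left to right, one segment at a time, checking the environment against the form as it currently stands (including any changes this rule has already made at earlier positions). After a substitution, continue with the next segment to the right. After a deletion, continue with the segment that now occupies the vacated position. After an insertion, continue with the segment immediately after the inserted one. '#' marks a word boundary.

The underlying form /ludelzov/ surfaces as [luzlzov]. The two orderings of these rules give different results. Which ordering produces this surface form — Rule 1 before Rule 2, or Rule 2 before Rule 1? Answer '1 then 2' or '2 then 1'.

Order 1 then 2:
  1 Intervocalic Lenition: [ludelzov] → [luzelzov]
  2 Syncope: [luzelzov] → [luzlzov]
  result: [luzlzov]
Order 2 then 1:
  2 Syncope: [ludelzov] → [ludlzov]
  1 Intervocalic Lenition: no change — [ludlzov]
  result: [ludlzov]

1 then 2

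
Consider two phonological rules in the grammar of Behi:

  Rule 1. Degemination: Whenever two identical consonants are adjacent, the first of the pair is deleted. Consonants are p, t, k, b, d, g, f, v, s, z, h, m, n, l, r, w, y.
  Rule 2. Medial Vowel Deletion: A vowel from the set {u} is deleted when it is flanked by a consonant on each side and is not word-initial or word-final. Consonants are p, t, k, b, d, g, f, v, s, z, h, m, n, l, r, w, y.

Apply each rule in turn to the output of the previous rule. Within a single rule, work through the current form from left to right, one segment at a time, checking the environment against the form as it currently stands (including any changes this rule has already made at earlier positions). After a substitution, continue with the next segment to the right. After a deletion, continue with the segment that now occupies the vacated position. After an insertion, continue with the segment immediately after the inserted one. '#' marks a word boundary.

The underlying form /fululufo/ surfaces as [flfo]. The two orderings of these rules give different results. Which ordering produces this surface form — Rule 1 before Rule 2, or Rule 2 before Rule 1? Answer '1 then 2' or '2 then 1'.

Order 1 then 2:
  1 Degemination: no change — [fululufo]
  2 Medial Vowel Deletion: [fululufo] → [fllfo]
  result: [fllfo]
Order 2 then 1:
  2 Medial Vowel Deletion: [fululufo] → [fllfo]
  1 Degemination: [fllfo] → [flfo]
  result: [flfo]

2 then 1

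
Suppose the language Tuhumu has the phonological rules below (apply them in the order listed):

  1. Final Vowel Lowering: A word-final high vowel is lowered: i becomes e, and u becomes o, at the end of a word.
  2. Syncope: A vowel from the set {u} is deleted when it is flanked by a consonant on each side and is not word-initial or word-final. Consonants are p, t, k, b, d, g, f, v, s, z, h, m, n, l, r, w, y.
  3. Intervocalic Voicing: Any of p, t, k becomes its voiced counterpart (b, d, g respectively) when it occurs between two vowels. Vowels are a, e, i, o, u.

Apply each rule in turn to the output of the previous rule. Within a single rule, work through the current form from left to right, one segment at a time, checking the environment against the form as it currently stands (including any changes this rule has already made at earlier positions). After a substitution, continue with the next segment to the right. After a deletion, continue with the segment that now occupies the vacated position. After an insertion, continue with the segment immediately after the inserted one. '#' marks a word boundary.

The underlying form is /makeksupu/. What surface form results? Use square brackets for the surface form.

1 Final Vowel Lowering: [makeksupu] → [makeksupo]
2 Syncope: [makeksupo] → [makekspo]
3 Intervocalic Voicing: [makekspo] → [magekspo]

[magekspo]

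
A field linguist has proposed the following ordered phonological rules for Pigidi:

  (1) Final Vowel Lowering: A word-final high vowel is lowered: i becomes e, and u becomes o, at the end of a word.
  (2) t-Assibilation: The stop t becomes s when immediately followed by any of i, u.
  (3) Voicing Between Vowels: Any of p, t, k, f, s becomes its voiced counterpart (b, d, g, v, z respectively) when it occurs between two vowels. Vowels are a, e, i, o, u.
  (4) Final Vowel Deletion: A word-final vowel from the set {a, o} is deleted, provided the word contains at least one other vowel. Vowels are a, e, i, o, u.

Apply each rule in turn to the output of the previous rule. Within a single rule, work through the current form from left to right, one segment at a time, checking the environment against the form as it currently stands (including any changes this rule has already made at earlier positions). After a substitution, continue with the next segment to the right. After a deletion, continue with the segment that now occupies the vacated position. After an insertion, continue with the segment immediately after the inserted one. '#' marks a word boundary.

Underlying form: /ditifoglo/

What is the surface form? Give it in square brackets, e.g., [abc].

[dizivogl]

(1) Final Vowel Lowering: no change — [ditifoglo]
(2) t-Assibilation: [ditifoglo] → [disifoglo]
(3) Voicing Between Vowels: [disifoglo] → [dizivoglo]
(4) Final Vowel Deletion: [dizivoglo] → [dizivogl]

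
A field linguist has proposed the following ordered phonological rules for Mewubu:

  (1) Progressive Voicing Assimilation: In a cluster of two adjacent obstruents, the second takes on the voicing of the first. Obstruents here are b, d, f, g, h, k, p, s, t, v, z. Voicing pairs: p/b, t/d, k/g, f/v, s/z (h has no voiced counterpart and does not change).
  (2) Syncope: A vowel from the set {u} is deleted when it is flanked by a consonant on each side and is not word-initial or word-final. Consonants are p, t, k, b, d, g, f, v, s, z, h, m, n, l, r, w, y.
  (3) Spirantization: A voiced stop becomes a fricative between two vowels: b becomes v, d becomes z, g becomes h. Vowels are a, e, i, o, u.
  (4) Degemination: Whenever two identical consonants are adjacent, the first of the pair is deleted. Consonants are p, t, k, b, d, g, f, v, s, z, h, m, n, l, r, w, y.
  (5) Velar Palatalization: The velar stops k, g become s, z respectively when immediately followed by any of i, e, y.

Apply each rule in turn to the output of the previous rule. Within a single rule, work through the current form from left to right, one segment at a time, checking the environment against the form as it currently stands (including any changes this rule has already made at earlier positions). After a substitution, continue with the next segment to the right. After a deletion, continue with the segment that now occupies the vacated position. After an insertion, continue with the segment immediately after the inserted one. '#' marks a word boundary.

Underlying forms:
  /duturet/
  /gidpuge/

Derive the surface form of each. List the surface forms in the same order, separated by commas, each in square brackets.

[dtret], [zidbze]

/duturet/:
  (1) Progressive Voicing Assimilation: no change — [duturet]
  (2) Syncope: [duturet] → [dtret]
  (3) Spirantization: no change — [dtret]
  (4) Degemination: no change — [dtret]
  (5) Velar Palatalization: no change — [dtret]
/gidpuge/:
  (1) Progressive Voicing Assimilation: [gidpuge] → [gidbuge]
  (2) Syncope: [gidbuge] → [gidbge]
  (3) Spirantization: no change — [gidbge]
  (4) Degemination: no change — [gidbge]
  (5) Velar Palatalization: [gidbge] → [zidbze]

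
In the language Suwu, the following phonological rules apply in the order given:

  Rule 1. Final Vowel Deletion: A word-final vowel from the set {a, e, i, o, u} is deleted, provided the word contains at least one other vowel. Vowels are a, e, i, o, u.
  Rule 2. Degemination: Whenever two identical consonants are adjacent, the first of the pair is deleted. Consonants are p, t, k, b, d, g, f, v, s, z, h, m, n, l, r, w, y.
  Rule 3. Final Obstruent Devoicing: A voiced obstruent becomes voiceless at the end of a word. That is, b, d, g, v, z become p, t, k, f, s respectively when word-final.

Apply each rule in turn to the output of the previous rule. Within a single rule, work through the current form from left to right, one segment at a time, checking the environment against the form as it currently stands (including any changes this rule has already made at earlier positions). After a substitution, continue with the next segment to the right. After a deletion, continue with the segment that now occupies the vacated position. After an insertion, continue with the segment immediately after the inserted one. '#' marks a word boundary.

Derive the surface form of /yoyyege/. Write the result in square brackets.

[yoyek]

Rule 1 Final Vowel Deletion: [yoyyege] → [yoyyeg]
Rule 2 Degemination: [yoyyeg] → [yoyeg]
Rule 3 Final Obstruent Devoicing: [yoyeg] → [yoyek]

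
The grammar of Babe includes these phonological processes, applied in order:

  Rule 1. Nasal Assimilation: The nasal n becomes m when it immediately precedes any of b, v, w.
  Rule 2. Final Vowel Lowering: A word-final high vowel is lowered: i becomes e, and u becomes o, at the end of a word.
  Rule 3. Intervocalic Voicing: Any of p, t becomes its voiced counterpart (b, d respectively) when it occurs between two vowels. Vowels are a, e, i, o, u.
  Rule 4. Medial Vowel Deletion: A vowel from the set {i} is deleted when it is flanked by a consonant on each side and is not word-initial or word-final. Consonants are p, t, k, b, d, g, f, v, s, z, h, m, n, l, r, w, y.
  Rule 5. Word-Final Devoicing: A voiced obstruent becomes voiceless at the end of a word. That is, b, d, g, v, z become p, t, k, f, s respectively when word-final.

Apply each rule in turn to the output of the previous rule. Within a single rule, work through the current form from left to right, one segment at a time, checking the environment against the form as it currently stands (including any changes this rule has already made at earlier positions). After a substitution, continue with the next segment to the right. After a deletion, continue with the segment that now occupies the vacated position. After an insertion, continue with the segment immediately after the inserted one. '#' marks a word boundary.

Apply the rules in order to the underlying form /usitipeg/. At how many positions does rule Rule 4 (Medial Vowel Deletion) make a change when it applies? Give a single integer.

Rule 1 Nasal Assimilation: no change — [usitipeg]
Rule 2 Final Vowel Lowering: no change — [usitipeg]
Rule 3 Intervocalic Voicing: [usitipeg] → [usidibeg]
Rule 4 Medial Vowel Deletion: [usidibeg] → [usdbeg]
Rule 5 Word-Final Devoicing: [usdbeg] → [usdbek]
Rule Rule 4 changed 2 position(s).

2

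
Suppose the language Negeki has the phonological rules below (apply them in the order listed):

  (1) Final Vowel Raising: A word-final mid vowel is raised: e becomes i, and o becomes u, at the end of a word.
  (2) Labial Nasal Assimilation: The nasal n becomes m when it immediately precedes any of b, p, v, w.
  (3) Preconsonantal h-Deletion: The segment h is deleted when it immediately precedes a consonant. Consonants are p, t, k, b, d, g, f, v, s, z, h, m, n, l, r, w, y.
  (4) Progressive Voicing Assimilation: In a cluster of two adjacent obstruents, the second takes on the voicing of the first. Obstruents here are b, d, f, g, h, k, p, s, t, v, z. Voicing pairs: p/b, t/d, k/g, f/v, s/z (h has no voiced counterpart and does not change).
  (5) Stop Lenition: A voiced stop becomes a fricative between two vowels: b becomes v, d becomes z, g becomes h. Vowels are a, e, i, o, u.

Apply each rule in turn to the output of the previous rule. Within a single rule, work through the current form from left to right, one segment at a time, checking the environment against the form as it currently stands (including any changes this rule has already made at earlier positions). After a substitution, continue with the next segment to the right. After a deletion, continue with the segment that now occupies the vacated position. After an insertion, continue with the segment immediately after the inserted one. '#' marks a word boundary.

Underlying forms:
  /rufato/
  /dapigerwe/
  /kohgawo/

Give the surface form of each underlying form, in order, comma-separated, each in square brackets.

[rufatu], [dapiherwi], [kohawu]

/rufato/:
  (1) Final Vowel Raising: [rufato] → [rufatu]
  (2) Labial Nasal Assimilation: no change — [rufatu]
  (3) Preconsonantal h-Deletion: no change — [rufatu]
  (4) Progressive Voicing Assimilation: no change — [rufatu]
  (5) Stop Lenition: no change — [rufatu]
/dapigerwe/:
  (1) Final Vowel Raising: [dapigerwe] → [dapigerwi]
  (2) Labial Nasal Assimilation: no change — [dapigerwi]
  (3) Preconsonantal h-Deletion: no change — [dapigerwi]
  (4) Progressive Voicing Assimilation: no change — [dapigerwi]
  (5) Stop Lenition: [dapigerwi] → [dapiherwi]
/kohgawo/:
  (1) Final Vowel Raising: [kohgawo] → [kohgawu]
  (2) Labial Nasal Assimilation: no change — [kohgawu]
  (3) Preconsonantal h-Deletion: [kohgawu] → [kogawu]
  (4) Progressive Voicing Assimilation: no change — [kogawu]
  (5) Stop Lenition: [kogawu] → [kohawu]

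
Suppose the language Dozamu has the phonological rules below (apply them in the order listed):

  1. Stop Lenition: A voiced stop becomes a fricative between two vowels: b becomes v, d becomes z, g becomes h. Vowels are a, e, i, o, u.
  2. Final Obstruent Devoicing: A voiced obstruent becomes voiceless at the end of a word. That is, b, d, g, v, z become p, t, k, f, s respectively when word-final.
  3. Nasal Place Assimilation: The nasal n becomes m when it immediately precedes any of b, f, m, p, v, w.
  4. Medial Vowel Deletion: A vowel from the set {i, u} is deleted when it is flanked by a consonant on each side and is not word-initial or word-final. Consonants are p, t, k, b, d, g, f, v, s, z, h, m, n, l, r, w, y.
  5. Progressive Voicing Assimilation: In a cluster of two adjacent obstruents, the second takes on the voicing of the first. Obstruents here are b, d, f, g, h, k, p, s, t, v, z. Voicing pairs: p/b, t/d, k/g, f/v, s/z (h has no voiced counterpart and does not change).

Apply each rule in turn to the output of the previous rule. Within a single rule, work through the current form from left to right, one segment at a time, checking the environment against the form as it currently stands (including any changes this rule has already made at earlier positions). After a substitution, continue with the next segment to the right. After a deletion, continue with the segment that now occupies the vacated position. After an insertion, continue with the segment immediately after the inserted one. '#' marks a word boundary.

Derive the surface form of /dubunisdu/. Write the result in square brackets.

1 Stop Lenition: [dubunisdu] → [duvunisdu]
2 Final Obstruent Devoicing: no change — [duvunisdu]
3 Nasal Place Assimilation: no change — [duvunisdu]
4 Medial Vowel Deletion: [duvunisdu] → [dvnsdu]
5 Progressive Voicing Assimilation: [dvnsdu] → [dvnstu]

[dvnstu]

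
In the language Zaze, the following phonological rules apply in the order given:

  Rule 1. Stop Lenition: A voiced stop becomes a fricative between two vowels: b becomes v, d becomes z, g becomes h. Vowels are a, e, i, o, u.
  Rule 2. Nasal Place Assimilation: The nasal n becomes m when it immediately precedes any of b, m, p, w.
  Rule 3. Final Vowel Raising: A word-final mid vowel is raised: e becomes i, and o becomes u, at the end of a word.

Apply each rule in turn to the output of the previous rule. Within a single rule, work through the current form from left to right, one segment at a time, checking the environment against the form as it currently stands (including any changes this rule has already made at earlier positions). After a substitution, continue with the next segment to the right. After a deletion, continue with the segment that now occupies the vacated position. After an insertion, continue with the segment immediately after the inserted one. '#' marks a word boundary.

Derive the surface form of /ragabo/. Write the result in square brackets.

[rahavu]

Rule 1 Stop Lenition: [ragabo] → [rahavo]
Rule 2 Nasal Place Assimilation: no change — [rahavo]
Rule 3 Final Vowel Raising: [rahavo] → [rahavu]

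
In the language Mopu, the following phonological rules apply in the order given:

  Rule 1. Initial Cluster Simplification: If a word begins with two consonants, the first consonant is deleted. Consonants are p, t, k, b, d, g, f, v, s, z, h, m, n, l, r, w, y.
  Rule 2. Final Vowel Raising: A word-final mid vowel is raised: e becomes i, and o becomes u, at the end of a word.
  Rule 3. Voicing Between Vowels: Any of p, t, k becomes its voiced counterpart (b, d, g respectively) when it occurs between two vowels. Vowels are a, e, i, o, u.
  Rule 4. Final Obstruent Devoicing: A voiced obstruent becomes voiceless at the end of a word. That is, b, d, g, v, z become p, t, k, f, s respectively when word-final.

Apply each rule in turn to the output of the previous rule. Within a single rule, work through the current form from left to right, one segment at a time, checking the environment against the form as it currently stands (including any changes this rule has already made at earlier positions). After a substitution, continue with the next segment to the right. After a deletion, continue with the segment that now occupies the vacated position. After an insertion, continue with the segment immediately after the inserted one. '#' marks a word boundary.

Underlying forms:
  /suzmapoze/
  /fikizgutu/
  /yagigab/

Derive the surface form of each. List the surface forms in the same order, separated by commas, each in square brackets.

[suzmabozi], [figizgudu], [yagigap]

/suzmapoze/:
  Rule 1 Initial Cluster Simplification: no change — [suzmapoze]
  Rule 2 Final Vowel Raising: [suzmapoze] → [suzmapozi]
  Rule 3 Voicing Between Vowels: [suzmapozi] → [suzmabozi]
  Rule 4 Final Obstruent Devoicing: no change — [suzmabozi]
/fikizgutu/:
  Rule 1 Initial Cluster Simplification: no change — [fikizgutu]
  Rule 2 Final Vowel Raising: no change — [fikizgutu]
  Rule 3 Voicing Between Vowels: [fikizgutu] → [figizgudu]
  Rule 4 Final Obstruent Devoicing: no change — [figizgudu]
/yagigab/:
  Rule 1 Initial Cluster Simplification: no change — [yagigab]
  Rule 2 Final Vowel Raising: no change — [yagigab]
  Rule 3 Voicing Between Vowels: no change — [yagigab]
  Rule 4 Final Obstruent Devoicing: [yagigab] → [yagigap]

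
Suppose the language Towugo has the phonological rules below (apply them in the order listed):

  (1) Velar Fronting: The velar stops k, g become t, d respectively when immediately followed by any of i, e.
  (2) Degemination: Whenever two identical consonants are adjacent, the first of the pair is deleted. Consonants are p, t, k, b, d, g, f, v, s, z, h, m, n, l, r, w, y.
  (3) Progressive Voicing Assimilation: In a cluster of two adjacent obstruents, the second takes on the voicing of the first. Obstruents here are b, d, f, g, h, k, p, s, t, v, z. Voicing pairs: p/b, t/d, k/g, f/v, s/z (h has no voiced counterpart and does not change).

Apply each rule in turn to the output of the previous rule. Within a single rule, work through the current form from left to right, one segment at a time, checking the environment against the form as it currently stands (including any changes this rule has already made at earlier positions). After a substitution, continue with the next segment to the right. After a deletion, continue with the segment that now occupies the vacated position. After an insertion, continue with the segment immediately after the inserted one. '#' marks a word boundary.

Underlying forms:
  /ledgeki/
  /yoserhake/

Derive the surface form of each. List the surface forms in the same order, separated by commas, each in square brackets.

[ledeti], [yoserhate]

/ledgeki/:
  (1) Velar Fronting: [ledgeki] → [leddeti]
  (2) Degemination: [leddeti] → [ledeti]
  (3) Progressive Voicing Assimilation: no change — [ledeti]
/yoserhake/:
  (1) Velar Fronting: [yoserhake] → [yoserhate]
  (2) Degemination: no change — [yoserhate]
  (3) Progressive Voicing Assimilation: no change — [yoserhate]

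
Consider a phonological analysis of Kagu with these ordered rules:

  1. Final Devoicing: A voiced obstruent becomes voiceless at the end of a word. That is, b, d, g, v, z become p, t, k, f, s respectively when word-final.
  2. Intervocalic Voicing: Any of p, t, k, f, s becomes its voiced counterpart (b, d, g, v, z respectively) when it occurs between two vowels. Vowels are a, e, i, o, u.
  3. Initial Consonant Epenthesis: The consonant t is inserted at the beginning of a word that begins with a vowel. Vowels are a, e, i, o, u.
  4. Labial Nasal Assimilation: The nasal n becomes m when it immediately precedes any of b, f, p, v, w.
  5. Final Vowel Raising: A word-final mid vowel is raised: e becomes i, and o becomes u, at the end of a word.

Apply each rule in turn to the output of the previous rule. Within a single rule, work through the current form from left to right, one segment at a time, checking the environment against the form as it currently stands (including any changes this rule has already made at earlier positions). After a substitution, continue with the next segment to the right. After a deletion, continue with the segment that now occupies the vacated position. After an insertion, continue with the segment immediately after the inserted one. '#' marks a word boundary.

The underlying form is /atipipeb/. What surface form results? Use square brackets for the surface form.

[tadibibep]

1 Final Devoicing: [atipipeb] → [atipipep]
2 Intervocalic Voicing: [atipipep] → [adibibep]
3 Initial Consonant Epenthesis: [adibibep] → [tadibibep]
4 Labial Nasal Assimilation: no change — [tadibibep]
5 Final Vowel Raising: no change — [tadibibep]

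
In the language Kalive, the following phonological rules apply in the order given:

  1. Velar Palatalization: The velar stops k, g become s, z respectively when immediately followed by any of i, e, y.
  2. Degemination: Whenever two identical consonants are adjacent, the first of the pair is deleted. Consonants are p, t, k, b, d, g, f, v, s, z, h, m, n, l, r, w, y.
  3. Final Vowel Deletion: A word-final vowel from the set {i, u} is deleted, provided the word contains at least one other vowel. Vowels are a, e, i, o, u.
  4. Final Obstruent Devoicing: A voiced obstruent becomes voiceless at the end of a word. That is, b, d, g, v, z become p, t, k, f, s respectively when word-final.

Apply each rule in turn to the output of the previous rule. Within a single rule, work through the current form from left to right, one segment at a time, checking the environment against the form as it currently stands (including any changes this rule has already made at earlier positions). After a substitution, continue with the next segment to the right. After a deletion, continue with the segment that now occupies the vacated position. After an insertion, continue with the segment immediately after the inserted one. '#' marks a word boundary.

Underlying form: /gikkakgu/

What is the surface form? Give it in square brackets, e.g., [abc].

1 Velar Palatalization: [gikkakgu] → [zikkakgu]
2 Degemination: [zikkakgu] → [zikakgu]
3 Final Vowel Deletion: [zikakgu] → [zikakg]
4 Final Obstruent Devoicing: [zikakg] → [zikakk]

[zikakk]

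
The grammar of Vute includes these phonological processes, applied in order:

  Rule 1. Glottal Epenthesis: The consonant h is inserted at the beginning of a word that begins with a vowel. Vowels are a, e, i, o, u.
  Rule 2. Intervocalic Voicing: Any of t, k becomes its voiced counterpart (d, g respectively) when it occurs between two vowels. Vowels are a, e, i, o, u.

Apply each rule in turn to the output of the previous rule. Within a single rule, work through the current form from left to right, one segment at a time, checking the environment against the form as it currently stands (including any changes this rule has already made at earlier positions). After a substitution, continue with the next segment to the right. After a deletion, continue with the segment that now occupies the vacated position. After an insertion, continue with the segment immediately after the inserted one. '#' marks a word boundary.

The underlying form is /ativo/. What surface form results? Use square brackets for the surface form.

Rule 1 Glottal Epenthesis: [ativo] → [hativo]
Rule 2 Intervocalic Voicing: [hativo] → [hadivo]

[hadivo]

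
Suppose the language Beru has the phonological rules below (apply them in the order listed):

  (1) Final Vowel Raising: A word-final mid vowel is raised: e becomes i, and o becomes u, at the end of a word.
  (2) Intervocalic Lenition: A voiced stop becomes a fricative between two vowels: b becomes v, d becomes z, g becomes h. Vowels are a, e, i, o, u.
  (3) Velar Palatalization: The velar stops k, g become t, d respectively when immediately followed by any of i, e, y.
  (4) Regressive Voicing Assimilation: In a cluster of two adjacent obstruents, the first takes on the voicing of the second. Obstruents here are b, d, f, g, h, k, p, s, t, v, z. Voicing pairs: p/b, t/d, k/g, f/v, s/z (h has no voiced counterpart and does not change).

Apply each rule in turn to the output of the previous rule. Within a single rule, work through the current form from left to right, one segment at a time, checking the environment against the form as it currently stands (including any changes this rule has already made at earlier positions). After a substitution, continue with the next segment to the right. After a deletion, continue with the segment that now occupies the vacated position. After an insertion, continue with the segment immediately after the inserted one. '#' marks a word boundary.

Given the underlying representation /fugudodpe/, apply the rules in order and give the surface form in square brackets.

[fuhuzotpi]

(1) Final Vowel Raising: [fugudodpe] → [fugudodpi]
(2) Intervocalic Lenition: [fugudodpi] → [fuhuzodpi]
(3) Velar Palatalization: no change — [fuhuzodpi]
(4) Regressive Voicing Assimilation: [fuhuzodpi] → [fuhuzotpi]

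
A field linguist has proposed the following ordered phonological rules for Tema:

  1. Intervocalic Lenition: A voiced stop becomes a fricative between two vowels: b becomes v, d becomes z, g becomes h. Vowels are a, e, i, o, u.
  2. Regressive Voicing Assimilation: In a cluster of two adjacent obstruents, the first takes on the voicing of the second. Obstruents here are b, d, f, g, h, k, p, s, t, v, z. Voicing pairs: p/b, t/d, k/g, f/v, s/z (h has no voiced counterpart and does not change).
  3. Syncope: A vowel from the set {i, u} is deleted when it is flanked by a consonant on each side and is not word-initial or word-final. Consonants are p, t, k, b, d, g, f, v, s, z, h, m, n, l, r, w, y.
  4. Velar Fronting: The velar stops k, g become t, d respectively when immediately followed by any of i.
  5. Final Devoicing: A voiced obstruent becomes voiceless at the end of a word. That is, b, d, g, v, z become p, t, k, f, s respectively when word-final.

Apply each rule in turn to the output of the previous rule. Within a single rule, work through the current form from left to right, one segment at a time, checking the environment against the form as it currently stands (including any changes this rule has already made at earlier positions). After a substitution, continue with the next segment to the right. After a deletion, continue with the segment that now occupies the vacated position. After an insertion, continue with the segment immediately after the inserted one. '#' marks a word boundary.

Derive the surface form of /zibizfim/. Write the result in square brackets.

[zvsfm]

1 Intervocalic Lenition: [zibizfim] → [zivizfim]
2 Regressive Voicing Assimilation: [zivizfim] → [zivisfim]
3 Syncope: [zivisfim] → [zvsfm]
4 Velar Fronting: no change — [zvsfm]
5 Final Devoicing: no change — [zvsfm]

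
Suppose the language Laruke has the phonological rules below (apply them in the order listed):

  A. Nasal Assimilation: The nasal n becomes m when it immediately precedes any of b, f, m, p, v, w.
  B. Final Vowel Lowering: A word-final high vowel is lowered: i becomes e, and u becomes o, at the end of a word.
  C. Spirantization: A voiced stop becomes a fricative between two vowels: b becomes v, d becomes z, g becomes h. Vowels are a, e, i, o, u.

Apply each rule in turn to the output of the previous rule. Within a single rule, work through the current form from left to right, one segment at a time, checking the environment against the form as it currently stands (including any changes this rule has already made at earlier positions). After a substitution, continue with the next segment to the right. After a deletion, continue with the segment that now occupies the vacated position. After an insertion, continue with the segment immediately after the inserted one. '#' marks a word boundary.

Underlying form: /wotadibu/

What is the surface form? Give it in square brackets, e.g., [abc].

A Nasal Assimilation: no change — [wotadibu]
B Final Vowel Lowering: [wotadibu] → [wotadibo]
C Spirantization: [wotadibo] → [wotazivo]

[wotazivo]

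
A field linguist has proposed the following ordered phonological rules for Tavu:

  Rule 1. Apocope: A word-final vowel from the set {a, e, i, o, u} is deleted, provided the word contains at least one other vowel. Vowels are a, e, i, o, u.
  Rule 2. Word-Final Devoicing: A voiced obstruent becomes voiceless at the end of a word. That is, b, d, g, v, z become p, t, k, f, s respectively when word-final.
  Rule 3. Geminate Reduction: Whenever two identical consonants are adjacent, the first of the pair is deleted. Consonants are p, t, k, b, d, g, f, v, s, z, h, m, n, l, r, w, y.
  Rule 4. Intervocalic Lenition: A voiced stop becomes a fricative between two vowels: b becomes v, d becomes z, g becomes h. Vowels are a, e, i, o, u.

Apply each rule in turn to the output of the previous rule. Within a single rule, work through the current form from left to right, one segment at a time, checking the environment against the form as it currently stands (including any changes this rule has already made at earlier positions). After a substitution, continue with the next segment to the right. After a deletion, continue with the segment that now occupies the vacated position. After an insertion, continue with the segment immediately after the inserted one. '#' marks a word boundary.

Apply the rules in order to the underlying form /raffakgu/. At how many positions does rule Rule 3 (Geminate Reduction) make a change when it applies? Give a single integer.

Rule 1 Apocope: [raffakgu] → [raffakg]
Rule 2 Word-Final Devoicing: [raffakg] → [raffakk]
Rule 3 Geminate Reduction: [raffakk] → [rafak]
Rule 4 Intervocalic Lenition: no change — [rafak]
Rule Rule 3 changed 2 position(s).

2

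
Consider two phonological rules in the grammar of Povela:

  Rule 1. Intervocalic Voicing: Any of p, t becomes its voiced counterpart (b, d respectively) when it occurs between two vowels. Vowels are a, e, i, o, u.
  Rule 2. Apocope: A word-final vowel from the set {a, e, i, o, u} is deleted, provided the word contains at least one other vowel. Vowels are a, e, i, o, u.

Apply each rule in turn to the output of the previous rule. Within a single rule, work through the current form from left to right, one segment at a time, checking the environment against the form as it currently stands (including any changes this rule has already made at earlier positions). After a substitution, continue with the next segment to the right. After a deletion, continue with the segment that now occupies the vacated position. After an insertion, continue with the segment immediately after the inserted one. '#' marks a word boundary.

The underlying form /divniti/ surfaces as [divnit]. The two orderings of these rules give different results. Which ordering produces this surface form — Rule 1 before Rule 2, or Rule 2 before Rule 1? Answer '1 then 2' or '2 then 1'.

2 then 1

Order 1 then 2:
  1 Intervocalic Voicing: [divniti] → [divnidi]
  2 Apocope: [divnidi] → [divnid]
  result: [divnid]
Order 2 then 1:
  2 Apocope: [divniti] → [divnit]
  1 Intervocalic Voicing: no change — [divnit]
  result: [divnit]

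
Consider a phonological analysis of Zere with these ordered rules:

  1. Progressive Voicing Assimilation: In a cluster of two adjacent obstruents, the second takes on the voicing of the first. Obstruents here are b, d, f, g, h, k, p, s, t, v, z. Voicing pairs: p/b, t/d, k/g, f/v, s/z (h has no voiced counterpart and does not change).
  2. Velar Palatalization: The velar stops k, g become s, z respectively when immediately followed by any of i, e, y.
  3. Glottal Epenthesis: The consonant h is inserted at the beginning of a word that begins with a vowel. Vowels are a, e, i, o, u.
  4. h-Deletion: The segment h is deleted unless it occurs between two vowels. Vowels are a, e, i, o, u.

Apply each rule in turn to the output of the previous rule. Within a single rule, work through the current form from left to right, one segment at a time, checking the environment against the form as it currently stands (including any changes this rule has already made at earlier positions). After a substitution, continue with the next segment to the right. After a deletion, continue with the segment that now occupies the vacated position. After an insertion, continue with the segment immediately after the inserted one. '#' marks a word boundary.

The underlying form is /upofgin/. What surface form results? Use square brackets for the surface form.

1 Progressive Voicing Assimilation: [upofgin] → [upofkin]
2 Velar Palatalization: [upofkin] → [upofsin]
3 Glottal Epenthesis: [upofsin] → [hupofsin]
4 h-Deletion: [hupofsin] → [upofsin]

[upofsin]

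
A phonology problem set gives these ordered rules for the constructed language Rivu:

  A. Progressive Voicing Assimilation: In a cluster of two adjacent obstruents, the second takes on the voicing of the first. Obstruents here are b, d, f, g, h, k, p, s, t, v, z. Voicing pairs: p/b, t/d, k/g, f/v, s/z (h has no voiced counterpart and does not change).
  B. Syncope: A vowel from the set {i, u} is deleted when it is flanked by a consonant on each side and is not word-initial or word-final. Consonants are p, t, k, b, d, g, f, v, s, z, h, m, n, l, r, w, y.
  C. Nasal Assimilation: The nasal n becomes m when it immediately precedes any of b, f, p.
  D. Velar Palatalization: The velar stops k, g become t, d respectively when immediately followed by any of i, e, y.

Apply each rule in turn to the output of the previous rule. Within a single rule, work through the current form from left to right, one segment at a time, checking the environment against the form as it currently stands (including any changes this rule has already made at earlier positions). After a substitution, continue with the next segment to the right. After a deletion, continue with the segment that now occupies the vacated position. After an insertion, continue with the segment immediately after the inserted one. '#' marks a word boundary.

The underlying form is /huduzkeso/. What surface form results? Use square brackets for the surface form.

A Progressive Voicing Assimilation: [huduzkeso] → [huduzgeso]
B Syncope: [huduzgeso] → [hdzgeso]
C Nasal Assimilation: no change — [hdzgeso]
D Velar Palatalization: [hdzgeso] → [hdzdeso]

[hdzdeso]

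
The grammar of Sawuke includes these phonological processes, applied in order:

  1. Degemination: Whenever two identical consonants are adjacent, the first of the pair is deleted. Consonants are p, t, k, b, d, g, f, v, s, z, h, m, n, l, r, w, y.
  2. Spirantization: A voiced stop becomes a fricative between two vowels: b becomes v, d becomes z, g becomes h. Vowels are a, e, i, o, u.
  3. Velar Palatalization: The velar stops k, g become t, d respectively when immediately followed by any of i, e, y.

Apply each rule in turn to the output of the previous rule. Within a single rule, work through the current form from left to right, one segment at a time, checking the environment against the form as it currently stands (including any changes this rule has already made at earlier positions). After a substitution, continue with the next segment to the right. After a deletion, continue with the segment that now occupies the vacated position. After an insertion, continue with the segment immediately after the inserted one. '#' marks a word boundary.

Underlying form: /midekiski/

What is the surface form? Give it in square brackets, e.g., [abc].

1 Degemination: no change — [midekiski]
2 Spirantization: [midekiski] → [mizekiski]
3 Velar Palatalization: [mizekiski] → [mizetisti]

[mizetisti]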